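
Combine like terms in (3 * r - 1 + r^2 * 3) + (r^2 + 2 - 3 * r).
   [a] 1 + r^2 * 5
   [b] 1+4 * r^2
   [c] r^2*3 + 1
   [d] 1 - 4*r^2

Adding the polynomials and combining like terms:
(3*r - 1 + r^2*3) + (r^2 + 2 - 3*r)
= 1+4 * r^2
b) 1+4 * r^2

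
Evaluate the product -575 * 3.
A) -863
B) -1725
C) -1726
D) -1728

-575 * 3 = -1725
B) -1725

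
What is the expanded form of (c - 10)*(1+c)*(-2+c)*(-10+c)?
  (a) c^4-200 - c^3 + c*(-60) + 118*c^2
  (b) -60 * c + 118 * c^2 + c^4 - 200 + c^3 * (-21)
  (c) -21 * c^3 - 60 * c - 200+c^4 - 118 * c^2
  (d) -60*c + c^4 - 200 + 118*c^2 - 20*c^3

Expanding (c - 10)*(1+c)*(-2+c)*(-10+c):
= -60 * c + 118 * c^2 + c^4 - 200 + c^3 * (-21)
b) -60 * c + 118 * c^2 + c^4 - 200 + c^3 * (-21)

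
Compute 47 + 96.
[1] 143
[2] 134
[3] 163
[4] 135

47 + 96 = 143
1) 143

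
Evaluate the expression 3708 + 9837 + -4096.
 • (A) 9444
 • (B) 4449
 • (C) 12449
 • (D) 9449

First: 3708 + 9837 = 13545
Then: 13545 + -4096 = 9449
D) 9449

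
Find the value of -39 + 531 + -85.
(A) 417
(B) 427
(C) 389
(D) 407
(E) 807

First: -39 + 531 = 492
Then: 492 + -85 = 407
D) 407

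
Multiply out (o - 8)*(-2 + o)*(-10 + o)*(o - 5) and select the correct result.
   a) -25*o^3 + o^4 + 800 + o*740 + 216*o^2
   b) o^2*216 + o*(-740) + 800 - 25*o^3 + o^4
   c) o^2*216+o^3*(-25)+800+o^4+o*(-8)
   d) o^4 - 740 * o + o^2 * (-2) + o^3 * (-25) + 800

Expanding (o - 8)*(-2 + o)*(-10 + o)*(o - 5):
= o^2*216 + o*(-740) + 800 - 25*o^3 + o^4
b) o^2*216 + o*(-740) + 800 - 25*o^3 + o^4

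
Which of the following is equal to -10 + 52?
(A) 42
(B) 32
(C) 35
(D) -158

-10 + 52 = 42
A) 42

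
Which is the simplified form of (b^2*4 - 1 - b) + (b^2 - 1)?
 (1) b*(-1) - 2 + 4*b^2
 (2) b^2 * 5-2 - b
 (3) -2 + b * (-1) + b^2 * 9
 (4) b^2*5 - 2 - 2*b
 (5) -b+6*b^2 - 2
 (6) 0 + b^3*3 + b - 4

Adding the polynomials and combining like terms:
(b^2*4 - 1 - b) + (b^2 - 1)
= b^2 * 5-2 - b
2) b^2 * 5-2 - b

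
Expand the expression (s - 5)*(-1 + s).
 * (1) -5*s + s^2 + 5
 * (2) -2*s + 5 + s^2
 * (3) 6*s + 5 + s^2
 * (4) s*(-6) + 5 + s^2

Expanding (s - 5)*(-1 + s):
= s*(-6) + 5 + s^2
4) s*(-6) + 5 + s^2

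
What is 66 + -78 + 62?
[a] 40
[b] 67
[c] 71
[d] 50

First: 66 + -78 = -12
Then: -12 + 62 = 50
d) 50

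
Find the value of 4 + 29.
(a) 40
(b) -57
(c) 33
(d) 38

4 + 29 = 33
c) 33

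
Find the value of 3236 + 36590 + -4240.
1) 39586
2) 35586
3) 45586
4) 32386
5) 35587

First: 3236 + 36590 = 39826
Then: 39826 + -4240 = 35586
2) 35586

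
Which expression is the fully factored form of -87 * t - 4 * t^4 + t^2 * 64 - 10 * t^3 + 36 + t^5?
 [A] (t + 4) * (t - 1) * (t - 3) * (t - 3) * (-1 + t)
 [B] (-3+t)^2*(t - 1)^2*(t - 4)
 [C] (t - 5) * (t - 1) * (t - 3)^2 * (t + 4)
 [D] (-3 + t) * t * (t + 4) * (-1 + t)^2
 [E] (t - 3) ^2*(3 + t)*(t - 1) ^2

We need to factor -87 * t - 4 * t^4 + t^2 * 64 - 10 * t^3 + 36 + t^5.
The factored form is (t + 4) * (t - 1) * (t - 3) * (t - 3) * (-1 + t).
A) (t + 4) * (t - 1) * (t - 3) * (t - 3) * (-1 + t)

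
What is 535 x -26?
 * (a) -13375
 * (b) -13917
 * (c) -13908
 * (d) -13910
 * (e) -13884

535 * -26 = -13910
d) -13910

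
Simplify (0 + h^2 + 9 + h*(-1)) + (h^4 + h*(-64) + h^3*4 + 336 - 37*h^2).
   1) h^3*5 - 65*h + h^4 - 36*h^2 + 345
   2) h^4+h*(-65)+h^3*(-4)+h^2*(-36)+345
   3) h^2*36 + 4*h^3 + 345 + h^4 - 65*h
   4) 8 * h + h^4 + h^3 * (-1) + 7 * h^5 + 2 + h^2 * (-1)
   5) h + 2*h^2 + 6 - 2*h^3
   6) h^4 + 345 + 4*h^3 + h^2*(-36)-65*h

Adding the polynomials and combining like terms:
(0 + h^2 + 9 + h*(-1)) + (h^4 + h*(-64) + h^3*4 + 336 - 37*h^2)
= h^4 + 345 + 4*h^3 + h^2*(-36)-65*h
6) h^4 + 345 + 4*h^3 + h^2*(-36)-65*h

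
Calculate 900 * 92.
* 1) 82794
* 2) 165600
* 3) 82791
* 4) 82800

900 * 92 = 82800
4) 82800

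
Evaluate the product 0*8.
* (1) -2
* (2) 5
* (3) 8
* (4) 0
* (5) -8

0 * 8 = 0
4) 0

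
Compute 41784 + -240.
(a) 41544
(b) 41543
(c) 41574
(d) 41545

41784 + -240 = 41544
a) 41544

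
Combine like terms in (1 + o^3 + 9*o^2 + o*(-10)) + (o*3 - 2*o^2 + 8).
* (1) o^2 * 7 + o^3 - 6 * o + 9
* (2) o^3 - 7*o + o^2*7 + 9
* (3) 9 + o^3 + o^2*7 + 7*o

Adding the polynomials and combining like terms:
(1 + o^3 + 9*o^2 + o*(-10)) + (o*3 - 2*o^2 + 8)
= o^3 - 7*o + o^2*7 + 9
2) o^3 - 7*o + o^2*7 + 9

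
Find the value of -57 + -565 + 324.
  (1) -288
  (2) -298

First: -57 + -565 = -622
Then: -622 + 324 = -298
2) -298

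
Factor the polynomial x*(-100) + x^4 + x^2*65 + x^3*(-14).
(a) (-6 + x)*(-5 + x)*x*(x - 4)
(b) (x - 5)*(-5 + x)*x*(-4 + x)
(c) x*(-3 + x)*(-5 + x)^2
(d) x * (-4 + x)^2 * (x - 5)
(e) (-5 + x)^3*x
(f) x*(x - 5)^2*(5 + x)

We need to factor x*(-100) + x^4 + x^2*65 + x^3*(-14).
The factored form is (x - 5)*(-5 + x)*x*(-4 + x).
b) (x - 5)*(-5 + x)*x*(-4 + x)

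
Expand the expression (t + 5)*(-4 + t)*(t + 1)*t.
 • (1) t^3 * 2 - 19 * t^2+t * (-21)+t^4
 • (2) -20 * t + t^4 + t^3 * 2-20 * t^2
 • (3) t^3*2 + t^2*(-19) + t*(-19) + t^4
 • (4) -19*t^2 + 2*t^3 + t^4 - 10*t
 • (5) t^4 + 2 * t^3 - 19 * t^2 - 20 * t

Expanding (t + 5)*(-4 + t)*(t + 1)*t:
= t^4 + 2 * t^3 - 19 * t^2 - 20 * t
5) t^4 + 2 * t^3 - 19 * t^2 - 20 * t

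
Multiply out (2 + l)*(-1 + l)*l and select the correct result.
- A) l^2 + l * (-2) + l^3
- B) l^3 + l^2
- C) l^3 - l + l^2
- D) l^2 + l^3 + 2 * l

Expanding (2 + l)*(-1 + l)*l:
= l^2 + l * (-2) + l^3
A) l^2 + l * (-2) + l^3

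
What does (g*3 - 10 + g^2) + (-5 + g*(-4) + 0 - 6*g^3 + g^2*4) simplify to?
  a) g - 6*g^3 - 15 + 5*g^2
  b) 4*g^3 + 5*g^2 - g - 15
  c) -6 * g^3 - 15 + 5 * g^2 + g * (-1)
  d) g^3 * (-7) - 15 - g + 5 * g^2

Adding the polynomials and combining like terms:
(g*3 - 10 + g^2) + (-5 + g*(-4) + 0 - 6*g^3 + g^2*4)
= -6 * g^3 - 15 + 5 * g^2 + g * (-1)
c) -6 * g^3 - 15 + 5 * g^2 + g * (-1)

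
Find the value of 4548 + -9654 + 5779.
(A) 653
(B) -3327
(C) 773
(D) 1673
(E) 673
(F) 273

First: 4548 + -9654 = -5106
Then: -5106 + 5779 = 673
E) 673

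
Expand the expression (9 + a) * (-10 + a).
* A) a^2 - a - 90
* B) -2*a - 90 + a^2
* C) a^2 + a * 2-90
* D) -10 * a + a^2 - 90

Expanding (9 + a) * (-10 + a):
= a^2 - a - 90
A) a^2 - a - 90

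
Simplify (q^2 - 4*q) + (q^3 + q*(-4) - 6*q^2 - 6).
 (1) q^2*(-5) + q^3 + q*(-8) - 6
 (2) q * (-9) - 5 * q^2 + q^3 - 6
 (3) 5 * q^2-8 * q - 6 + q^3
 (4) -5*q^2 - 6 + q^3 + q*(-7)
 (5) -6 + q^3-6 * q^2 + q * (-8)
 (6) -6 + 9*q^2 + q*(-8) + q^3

Adding the polynomials and combining like terms:
(q^2 - 4*q) + (q^3 + q*(-4) - 6*q^2 - 6)
= q^2*(-5) + q^3 + q*(-8) - 6
1) q^2*(-5) + q^3 + q*(-8) - 6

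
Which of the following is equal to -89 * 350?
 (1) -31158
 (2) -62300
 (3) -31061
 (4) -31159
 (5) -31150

-89 * 350 = -31150
5) -31150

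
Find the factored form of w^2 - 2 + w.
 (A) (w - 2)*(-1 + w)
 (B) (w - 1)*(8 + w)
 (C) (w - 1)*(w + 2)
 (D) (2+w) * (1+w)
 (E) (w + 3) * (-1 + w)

We need to factor w^2 - 2 + w.
The factored form is (w - 1)*(w + 2).
C) (w - 1)*(w + 2)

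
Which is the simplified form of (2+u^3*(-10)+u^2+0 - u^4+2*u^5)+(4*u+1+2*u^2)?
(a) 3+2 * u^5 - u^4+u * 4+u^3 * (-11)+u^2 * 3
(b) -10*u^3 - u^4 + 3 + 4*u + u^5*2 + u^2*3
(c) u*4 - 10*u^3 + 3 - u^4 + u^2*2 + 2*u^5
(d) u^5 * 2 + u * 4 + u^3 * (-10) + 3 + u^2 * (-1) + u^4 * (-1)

Adding the polynomials and combining like terms:
(2 + u^3*(-10) + u^2 + 0 - u^4 + 2*u^5) + (4*u + 1 + 2*u^2)
= -10*u^3 - u^4 + 3 + 4*u + u^5*2 + u^2*3
b) -10*u^3 - u^4 + 3 + 4*u + u^5*2 + u^2*3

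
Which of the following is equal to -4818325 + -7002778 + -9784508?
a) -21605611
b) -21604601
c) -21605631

First: -4818325 + -7002778 = -11821103
Then: -11821103 + -9784508 = -21605611
a) -21605611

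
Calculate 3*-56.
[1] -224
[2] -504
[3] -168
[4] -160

3 * -56 = -168
3) -168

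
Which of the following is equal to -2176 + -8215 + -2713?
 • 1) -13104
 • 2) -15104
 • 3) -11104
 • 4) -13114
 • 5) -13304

First: -2176 + -8215 = -10391
Then: -10391 + -2713 = -13104
1) -13104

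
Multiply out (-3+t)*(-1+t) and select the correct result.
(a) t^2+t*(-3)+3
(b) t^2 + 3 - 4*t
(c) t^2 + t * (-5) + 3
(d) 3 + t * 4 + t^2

Expanding (-3+t)*(-1+t):
= t^2 + 3 - 4*t
b) t^2 + 3 - 4*t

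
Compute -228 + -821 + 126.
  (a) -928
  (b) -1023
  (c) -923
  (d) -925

First: -228 + -821 = -1049
Then: -1049 + 126 = -923
c) -923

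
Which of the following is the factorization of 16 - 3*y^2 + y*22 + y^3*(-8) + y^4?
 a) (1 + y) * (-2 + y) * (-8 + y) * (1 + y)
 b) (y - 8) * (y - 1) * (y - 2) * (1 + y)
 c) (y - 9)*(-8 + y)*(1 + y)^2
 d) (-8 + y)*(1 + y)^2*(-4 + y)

We need to factor 16 - 3*y^2 + y*22 + y^3*(-8) + y^4.
The factored form is (1 + y) * (-2 + y) * (-8 + y) * (1 + y).
a) (1 + y) * (-2 + y) * (-8 + y) * (1 + y)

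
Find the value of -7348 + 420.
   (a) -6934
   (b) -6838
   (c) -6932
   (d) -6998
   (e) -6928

-7348 + 420 = -6928
e) -6928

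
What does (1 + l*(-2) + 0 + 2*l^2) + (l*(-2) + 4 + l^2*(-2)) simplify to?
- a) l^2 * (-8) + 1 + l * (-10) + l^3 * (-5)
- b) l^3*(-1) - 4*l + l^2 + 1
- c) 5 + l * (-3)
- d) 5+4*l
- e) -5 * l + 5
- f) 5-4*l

Adding the polynomials and combining like terms:
(1 + l*(-2) + 0 + 2*l^2) + (l*(-2) + 4 + l^2*(-2))
= 5-4*l
f) 5-4*l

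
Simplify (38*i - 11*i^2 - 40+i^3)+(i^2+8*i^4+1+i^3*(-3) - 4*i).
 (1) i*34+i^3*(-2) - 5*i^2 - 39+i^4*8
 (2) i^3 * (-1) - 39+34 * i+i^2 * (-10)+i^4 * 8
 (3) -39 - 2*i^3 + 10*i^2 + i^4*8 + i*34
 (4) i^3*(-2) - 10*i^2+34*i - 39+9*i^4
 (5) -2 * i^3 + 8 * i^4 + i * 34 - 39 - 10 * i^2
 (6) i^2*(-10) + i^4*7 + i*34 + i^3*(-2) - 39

Adding the polynomials and combining like terms:
(38*i - 11*i^2 - 40 + i^3) + (i^2 + 8*i^4 + 1 + i^3*(-3) - 4*i)
= -2 * i^3 + 8 * i^4 + i * 34 - 39 - 10 * i^2
5) -2 * i^3 + 8 * i^4 + i * 34 - 39 - 10 * i^2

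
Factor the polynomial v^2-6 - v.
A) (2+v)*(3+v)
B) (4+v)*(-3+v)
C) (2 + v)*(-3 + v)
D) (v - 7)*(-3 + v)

We need to factor v^2-6 - v.
The factored form is (2 + v)*(-3 + v).
C) (2 + v)*(-3 + v)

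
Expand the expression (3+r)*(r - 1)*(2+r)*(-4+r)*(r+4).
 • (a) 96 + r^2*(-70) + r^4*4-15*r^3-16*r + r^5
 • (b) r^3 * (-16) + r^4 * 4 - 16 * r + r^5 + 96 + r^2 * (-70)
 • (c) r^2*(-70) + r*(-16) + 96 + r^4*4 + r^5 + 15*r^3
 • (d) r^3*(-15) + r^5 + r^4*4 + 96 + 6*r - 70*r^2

Expanding (3+r)*(r - 1)*(2+r)*(-4+r)*(r+4):
= 96 + r^2*(-70) + r^4*4-15*r^3-16*r + r^5
a) 96 + r^2*(-70) + r^4*4-15*r^3-16*r + r^5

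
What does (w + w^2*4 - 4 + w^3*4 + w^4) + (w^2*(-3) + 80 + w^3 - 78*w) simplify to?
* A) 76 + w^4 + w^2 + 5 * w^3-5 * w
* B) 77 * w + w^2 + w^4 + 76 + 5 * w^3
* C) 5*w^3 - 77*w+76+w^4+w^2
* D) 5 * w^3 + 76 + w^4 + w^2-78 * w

Adding the polynomials and combining like terms:
(w + w^2*4 - 4 + w^3*4 + w^4) + (w^2*(-3) + 80 + w^3 - 78*w)
= 5*w^3 - 77*w+76+w^4+w^2
C) 5*w^3 - 77*w+76+w^4+w^2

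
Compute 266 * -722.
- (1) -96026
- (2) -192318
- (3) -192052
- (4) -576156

266 * -722 = -192052
3) -192052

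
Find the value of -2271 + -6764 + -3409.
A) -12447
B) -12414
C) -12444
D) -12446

First: -2271 + -6764 = -9035
Then: -9035 + -3409 = -12444
C) -12444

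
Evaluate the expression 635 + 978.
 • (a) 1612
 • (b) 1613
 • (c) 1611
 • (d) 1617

635 + 978 = 1613
b) 1613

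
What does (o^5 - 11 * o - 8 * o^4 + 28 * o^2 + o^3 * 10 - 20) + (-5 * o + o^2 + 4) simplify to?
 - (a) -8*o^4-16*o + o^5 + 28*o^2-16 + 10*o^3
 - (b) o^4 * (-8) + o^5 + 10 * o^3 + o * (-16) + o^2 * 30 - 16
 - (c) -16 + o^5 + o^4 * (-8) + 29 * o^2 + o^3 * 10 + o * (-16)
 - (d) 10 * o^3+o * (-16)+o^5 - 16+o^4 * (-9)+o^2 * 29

Adding the polynomials and combining like terms:
(o^5 - 11*o - 8*o^4 + 28*o^2 + o^3*10 - 20) + (-5*o + o^2 + 4)
= -16 + o^5 + o^4 * (-8) + 29 * o^2 + o^3 * 10 + o * (-16)
c) -16 + o^5 + o^4 * (-8) + 29 * o^2 + o^3 * 10 + o * (-16)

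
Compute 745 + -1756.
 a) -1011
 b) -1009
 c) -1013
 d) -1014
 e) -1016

745 + -1756 = -1011
a) -1011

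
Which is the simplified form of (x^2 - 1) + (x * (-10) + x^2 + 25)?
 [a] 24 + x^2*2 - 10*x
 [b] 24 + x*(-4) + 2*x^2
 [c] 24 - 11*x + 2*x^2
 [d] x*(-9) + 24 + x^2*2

Adding the polynomials and combining like terms:
(x^2 - 1) + (x*(-10) + x^2 + 25)
= 24 + x^2*2 - 10*x
a) 24 + x^2*2 - 10*x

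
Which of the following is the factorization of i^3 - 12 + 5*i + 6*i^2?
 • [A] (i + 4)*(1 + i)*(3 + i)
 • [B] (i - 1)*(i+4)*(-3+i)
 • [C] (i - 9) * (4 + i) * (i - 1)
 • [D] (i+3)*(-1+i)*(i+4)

We need to factor i^3 - 12 + 5*i + 6*i^2.
The factored form is (i+3)*(-1+i)*(i+4).
D) (i+3)*(-1+i)*(i+4)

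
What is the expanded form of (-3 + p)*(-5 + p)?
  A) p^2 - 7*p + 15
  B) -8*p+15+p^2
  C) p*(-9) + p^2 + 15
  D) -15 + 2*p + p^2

Expanding (-3 + p)*(-5 + p):
= -8*p+15+p^2
B) -8*p+15+p^2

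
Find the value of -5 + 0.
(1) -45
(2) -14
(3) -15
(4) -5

-5 + 0 = -5
4) -5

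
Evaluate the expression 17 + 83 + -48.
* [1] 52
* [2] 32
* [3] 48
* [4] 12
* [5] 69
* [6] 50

First: 17 + 83 = 100
Then: 100 + -48 = 52
1) 52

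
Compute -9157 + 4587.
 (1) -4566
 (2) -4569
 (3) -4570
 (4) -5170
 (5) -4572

-9157 + 4587 = -4570
3) -4570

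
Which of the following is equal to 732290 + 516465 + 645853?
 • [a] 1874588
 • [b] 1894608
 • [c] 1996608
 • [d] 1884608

First: 732290 + 516465 = 1248755
Then: 1248755 + 645853 = 1894608
b) 1894608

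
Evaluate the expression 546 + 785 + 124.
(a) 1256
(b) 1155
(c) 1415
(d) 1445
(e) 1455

First: 546 + 785 = 1331
Then: 1331 + 124 = 1455
e) 1455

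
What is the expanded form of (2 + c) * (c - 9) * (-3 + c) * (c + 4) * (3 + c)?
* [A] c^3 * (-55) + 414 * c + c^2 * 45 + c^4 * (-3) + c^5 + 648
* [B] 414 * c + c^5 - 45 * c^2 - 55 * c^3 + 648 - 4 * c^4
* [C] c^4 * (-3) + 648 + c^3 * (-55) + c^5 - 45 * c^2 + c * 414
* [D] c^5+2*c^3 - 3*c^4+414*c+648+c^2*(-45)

Expanding (2 + c) * (c - 9) * (-3 + c) * (c + 4) * (3 + c):
= c^4 * (-3) + 648 + c^3 * (-55) + c^5 - 45 * c^2 + c * 414
C) c^4 * (-3) + 648 + c^3 * (-55) + c^5 - 45 * c^2 + c * 414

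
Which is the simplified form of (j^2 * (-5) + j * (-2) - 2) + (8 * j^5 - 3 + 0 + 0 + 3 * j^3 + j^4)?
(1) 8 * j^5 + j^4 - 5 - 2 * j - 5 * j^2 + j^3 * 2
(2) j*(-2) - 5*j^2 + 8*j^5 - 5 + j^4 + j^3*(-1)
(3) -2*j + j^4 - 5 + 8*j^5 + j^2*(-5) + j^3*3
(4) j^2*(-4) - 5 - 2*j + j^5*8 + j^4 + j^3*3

Adding the polynomials and combining like terms:
(j^2*(-5) + j*(-2) - 2) + (8*j^5 - 3 + 0 + 0 + 3*j^3 + j^4)
= -2*j + j^4 - 5 + 8*j^5 + j^2*(-5) + j^3*3
3) -2*j + j^4 - 5 + 8*j^5 + j^2*(-5) + j^3*3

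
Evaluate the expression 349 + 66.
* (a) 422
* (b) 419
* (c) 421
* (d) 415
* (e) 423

349 + 66 = 415
d) 415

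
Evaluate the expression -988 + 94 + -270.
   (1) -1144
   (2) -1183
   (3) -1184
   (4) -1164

First: -988 + 94 = -894
Then: -894 + -270 = -1164
4) -1164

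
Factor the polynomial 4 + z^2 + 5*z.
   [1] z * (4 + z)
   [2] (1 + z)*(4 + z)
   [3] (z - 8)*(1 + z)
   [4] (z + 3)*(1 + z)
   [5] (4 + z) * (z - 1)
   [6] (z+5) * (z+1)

We need to factor 4 + z^2 + 5*z.
The factored form is (1 + z)*(4 + z).
2) (1 + z)*(4 + z)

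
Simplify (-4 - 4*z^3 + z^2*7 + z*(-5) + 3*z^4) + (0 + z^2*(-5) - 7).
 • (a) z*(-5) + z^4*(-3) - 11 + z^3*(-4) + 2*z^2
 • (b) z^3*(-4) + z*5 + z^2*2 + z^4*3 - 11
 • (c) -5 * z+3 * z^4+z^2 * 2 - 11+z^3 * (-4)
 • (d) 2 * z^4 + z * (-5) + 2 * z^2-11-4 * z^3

Adding the polynomials and combining like terms:
(-4 - 4*z^3 + z^2*7 + z*(-5) + 3*z^4) + (0 + z^2*(-5) - 7)
= -5 * z+3 * z^4+z^2 * 2 - 11+z^3 * (-4)
c) -5 * z+3 * z^4+z^2 * 2 - 11+z^3 * (-4)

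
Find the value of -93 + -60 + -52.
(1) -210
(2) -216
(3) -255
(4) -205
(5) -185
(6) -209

First: -93 + -60 = -153
Then: -153 + -52 = -205
4) -205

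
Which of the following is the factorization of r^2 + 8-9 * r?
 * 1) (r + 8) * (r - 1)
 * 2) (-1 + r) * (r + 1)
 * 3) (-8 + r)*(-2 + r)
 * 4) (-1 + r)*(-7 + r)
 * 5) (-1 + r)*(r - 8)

We need to factor r^2 + 8-9 * r.
The factored form is (-1 + r)*(r - 8).
5) (-1 + r)*(r - 8)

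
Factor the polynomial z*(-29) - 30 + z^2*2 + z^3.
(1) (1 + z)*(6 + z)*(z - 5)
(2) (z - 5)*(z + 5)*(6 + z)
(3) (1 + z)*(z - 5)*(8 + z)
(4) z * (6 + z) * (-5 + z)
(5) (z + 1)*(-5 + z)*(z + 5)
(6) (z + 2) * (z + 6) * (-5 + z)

We need to factor z*(-29) - 30 + z^2*2 + z^3.
The factored form is (1 + z)*(6 + z)*(z - 5).
1) (1 + z)*(6 + z)*(z - 5)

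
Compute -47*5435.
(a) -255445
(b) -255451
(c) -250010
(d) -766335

-47 * 5435 = -255445
a) -255445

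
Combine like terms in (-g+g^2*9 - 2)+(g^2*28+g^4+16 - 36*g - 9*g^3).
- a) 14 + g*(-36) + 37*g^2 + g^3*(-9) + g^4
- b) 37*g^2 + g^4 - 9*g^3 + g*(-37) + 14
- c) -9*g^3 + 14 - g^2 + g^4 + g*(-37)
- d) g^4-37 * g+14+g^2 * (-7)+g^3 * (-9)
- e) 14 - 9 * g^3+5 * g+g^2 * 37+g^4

Adding the polynomials and combining like terms:
(-g + g^2*9 - 2) + (g^2*28 + g^4 + 16 - 36*g - 9*g^3)
= 37*g^2 + g^4 - 9*g^3 + g*(-37) + 14
b) 37*g^2 + g^4 - 9*g^3 + g*(-37) + 14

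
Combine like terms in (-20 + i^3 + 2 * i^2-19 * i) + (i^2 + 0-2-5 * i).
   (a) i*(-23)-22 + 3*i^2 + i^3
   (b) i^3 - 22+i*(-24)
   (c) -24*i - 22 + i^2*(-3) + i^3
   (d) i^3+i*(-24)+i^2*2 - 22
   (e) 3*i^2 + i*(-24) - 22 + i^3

Adding the polynomials and combining like terms:
(-20 + i^3 + 2*i^2 - 19*i) + (i^2 + 0 - 2 - 5*i)
= 3*i^2 + i*(-24) - 22 + i^3
e) 3*i^2 + i*(-24) - 22 + i^3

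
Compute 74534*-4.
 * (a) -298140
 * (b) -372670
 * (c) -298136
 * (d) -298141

74534 * -4 = -298136
c) -298136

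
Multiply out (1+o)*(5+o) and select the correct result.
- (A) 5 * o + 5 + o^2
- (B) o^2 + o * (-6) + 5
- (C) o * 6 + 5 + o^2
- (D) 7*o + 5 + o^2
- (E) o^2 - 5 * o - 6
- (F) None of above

Expanding (1+o)*(5+o):
= o * 6 + 5 + o^2
C) o * 6 + 5 + o^2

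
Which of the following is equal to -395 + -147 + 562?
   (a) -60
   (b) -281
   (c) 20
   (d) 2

First: -395 + -147 = -542
Then: -542 + 562 = 20
c) 20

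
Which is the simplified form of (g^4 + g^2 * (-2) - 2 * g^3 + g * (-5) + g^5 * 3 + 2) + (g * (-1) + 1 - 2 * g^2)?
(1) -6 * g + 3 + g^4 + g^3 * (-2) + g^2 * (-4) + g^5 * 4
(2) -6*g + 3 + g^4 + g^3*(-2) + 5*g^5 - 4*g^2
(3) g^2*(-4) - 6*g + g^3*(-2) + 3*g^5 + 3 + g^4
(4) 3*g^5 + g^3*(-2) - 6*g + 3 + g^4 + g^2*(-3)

Adding the polynomials and combining like terms:
(g^4 + g^2*(-2) - 2*g^3 + g*(-5) + g^5*3 + 2) + (g*(-1) + 1 - 2*g^2)
= g^2*(-4) - 6*g + g^3*(-2) + 3*g^5 + 3 + g^4
3) g^2*(-4) - 6*g + g^3*(-2) + 3*g^5 + 3 + g^4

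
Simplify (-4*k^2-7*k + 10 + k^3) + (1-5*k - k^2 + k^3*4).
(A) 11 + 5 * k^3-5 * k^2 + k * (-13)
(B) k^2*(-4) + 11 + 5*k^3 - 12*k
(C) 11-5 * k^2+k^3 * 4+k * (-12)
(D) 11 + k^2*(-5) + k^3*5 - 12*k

Adding the polynomials and combining like terms:
(-4*k^2 - 7*k + 10 + k^3) + (1 - 5*k - k^2 + k^3*4)
= 11 + k^2*(-5) + k^3*5 - 12*k
D) 11 + k^2*(-5) + k^3*5 - 12*k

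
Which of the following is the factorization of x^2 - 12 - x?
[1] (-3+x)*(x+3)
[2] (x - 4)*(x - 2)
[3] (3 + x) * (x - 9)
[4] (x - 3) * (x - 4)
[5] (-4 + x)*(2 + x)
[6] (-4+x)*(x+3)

We need to factor x^2 - 12 - x.
The factored form is (-4+x)*(x+3).
6) (-4+x)*(x+3)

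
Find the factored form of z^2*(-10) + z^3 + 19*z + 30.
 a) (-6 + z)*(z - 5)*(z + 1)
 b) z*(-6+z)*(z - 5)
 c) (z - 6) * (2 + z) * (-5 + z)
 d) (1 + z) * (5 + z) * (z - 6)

We need to factor z^2*(-10) + z^3 + 19*z + 30.
The factored form is (-6 + z)*(z - 5)*(z + 1).
a) (-6 + z)*(z - 5)*(z + 1)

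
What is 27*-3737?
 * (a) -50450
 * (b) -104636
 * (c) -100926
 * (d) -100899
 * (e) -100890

27 * -3737 = -100899
d) -100899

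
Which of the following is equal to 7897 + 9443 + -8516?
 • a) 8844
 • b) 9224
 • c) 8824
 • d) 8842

First: 7897 + 9443 = 17340
Then: 17340 + -8516 = 8824
c) 8824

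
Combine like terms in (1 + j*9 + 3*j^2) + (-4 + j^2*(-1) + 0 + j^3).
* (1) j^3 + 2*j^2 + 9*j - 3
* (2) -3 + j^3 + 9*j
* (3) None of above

Adding the polynomials and combining like terms:
(1 + j*9 + 3*j^2) + (-4 + j^2*(-1) + 0 + j^3)
= j^3 + 2*j^2 + 9*j - 3
1) j^3 + 2*j^2 + 9*j - 3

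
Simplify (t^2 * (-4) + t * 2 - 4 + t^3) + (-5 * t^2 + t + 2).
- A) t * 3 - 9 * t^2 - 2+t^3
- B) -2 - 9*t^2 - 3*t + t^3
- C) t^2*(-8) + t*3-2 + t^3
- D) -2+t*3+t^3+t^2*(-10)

Adding the polynomials and combining like terms:
(t^2*(-4) + t*2 - 4 + t^3) + (-5*t^2 + t + 2)
= t * 3 - 9 * t^2 - 2+t^3
A) t * 3 - 9 * t^2 - 2+t^3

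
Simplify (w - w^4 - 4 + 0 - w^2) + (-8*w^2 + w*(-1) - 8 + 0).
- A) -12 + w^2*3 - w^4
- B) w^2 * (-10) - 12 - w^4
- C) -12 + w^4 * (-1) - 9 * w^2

Adding the polynomials and combining like terms:
(w - w^4 - 4 + 0 - w^2) + (-8*w^2 + w*(-1) - 8 + 0)
= -12 + w^4 * (-1) - 9 * w^2
C) -12 + w^4 * (-1) - 9 * w^2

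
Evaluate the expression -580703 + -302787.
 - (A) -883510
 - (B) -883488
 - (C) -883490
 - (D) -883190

-580703 + -302787 = -883490
C) -883490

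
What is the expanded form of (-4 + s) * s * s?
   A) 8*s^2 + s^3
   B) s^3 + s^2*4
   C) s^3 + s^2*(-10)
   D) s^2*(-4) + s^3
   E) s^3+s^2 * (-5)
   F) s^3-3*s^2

Expanding (-4 + s) * s * s:
= s^2*(-4) + s^3
D) s^2*(-4) + s^3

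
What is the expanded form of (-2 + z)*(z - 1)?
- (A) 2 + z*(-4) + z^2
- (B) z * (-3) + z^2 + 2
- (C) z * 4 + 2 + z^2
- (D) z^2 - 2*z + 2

Expanding (-2 + z)*(z - 1):
= z * (-3) + z^2 + 2
B) z * (-3) + z^2 + 2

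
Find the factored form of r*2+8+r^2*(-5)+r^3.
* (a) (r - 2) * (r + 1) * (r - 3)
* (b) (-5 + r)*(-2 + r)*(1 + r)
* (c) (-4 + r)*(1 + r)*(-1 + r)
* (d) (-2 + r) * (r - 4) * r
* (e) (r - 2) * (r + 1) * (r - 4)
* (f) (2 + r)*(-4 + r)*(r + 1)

We need to factor r*2+8+r^2*(-5)+r^3.
The factored form is (r - 2) * (r + 1) * (r - 4).
e) (r - 2) * (r + 1) * (r - 4)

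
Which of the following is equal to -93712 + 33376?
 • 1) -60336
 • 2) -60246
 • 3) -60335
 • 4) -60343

-93712 + 33376 = -60336
1) -60336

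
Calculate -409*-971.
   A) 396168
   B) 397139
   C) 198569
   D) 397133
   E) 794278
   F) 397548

-409 * -971 = 397139
B) 397139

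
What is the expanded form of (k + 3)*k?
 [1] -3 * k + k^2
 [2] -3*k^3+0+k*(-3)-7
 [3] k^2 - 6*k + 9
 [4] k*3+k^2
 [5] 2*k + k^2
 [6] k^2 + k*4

Expanding (k + 3)*k:
= k*3+k^2
4) k*3+k^2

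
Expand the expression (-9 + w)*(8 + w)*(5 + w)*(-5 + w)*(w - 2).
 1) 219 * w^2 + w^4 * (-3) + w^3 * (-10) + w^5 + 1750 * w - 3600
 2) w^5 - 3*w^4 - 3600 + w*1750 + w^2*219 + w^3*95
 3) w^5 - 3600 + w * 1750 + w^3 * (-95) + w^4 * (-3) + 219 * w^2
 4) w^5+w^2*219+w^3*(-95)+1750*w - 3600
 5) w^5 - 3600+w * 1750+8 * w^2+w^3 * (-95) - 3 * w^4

Expanding (-9 + w)*(8 + w)*(5 + w)*(-5 + w)*(w - 2):
= w^5 - 3600 + w * 1750 + w^3 * (-95) + w^4 * (-3) + 219 * w^2
3) w^5 - 3600 + w * 1750 + w^3 * (-95) + w^4 * (-3) + 219 * w^2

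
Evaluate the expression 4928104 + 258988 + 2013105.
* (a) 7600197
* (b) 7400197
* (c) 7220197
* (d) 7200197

First: 4928104 + 258988 = 5187092
Then: 5187092 + 2013105 = 7200197
d) 7200197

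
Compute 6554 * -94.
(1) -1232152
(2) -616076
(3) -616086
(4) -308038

6554 * -94 = -616076
2) -616076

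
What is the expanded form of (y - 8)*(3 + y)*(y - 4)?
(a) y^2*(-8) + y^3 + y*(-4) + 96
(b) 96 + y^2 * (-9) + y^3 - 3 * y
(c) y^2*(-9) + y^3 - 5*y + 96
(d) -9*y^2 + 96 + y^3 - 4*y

Expanding (y - 8)*(3 + y)*(y - 4):
= -9*y^2 + 96 + y^3 - 4*y
d) -9*y^2 + 96 + y^3 - 4*y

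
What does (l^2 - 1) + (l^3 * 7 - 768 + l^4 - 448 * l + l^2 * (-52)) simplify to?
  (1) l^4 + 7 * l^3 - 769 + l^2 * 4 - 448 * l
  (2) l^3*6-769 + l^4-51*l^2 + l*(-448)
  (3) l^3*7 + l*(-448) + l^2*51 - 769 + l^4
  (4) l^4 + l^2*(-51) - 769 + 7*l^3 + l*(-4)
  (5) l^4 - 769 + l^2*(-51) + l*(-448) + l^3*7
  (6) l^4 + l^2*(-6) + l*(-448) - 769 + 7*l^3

Adding the polynomials and combining like terms:
(l^2 - 1) + (l^3*7 - 768 + l^4 - 448*l + l^2*(-52))
= l^4 - 769 + l^2*(-51) + l*(-448) + l^3*7
5) l^4 - 769 + l^2*(-51) + l*(-448) + l^3*7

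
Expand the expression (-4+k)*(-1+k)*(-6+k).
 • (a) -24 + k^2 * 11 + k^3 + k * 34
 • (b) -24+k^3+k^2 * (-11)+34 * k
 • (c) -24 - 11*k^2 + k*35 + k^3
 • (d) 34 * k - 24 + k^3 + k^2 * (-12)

Expanding (-4+k)*(-1+k)*(-6+k):
= -24+k^3+k^2 * (-11)+34 * k
b) -24+k^3+k^2 * (-11)+34 * k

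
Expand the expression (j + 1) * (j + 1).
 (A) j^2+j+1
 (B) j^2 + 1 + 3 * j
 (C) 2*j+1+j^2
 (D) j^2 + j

Expanding (j + 1) * (j + 1):
= 2*j+1+j^2
C) 2*j+1+j^2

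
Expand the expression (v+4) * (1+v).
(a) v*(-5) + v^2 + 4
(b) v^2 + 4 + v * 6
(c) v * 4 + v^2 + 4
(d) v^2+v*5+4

Expanding (v+4) * (1+v):
= v^2+v*5+4
d) v^2+v*5+4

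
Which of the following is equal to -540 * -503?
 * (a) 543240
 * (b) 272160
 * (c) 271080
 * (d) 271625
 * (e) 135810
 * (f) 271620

-540 * -503 = 271620
f) 271620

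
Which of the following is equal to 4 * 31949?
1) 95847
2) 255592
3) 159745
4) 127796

4 * 31949 = 127796
4) 127796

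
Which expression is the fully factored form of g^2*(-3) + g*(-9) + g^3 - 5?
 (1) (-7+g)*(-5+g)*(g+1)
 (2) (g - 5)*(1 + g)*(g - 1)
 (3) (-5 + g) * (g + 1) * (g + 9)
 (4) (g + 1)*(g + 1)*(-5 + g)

We need to factor g^2*(-3) + g*(-9) + g^3 - 5.
The factored form is (g + 1)*(g + 1)*(-5 + g).
4) (g + 1)*(g + 1)*(-5 + g)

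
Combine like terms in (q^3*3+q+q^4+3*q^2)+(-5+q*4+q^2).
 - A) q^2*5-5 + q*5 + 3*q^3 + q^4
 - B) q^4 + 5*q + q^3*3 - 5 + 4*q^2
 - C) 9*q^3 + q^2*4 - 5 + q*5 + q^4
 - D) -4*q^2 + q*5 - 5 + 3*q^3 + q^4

Adding the polynomials and combining like terms:
(q^3*3 + q + q^4 + 3*q^2) + (-5 + q*4 + q^2)
= q^4 + 5*q + q^3*3 - 5 + 4*q^2
B) q^4 + 5*q + q^3*3 - 5 + 4*q^2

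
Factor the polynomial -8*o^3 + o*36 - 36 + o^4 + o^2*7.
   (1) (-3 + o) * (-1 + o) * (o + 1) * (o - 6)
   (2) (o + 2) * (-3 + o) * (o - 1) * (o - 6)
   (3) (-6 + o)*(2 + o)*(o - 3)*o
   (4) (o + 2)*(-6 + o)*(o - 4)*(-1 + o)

We need to factor -8*o^3 + o*36 - 36 + o^4 + o^2*7.
The factored form is (o + 2) * (-3 + o) * (o - 1) * (o - 6).
2) (o + 2) * (-3 + o) * (o - 1) * (o - 6)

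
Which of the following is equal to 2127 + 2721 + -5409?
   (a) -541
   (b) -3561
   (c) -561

First: 2127 + 2721 = 4848
Then: 4848 + -5409 = -561
c) -561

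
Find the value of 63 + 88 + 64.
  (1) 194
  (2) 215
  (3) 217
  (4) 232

First: 63 + 88 = 151
Then: 151 + 64 = 215
2) 215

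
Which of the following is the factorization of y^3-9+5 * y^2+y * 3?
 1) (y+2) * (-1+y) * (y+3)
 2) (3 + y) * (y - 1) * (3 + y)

We need to factor y^3-9+5 * y^2+y * 3.
The factored form is (3 + y) * (y - 1) * (3 + y).
2) (3 + y) * (y - 1) * (3 + y)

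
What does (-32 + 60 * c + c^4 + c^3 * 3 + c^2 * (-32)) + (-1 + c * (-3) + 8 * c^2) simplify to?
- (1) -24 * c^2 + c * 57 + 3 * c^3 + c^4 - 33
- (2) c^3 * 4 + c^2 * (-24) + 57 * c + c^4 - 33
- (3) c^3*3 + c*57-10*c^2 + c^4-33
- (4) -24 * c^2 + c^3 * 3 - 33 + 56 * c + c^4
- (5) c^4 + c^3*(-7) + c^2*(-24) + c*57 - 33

Adding the polynomials and combining like terms:
(-32 + 60*c + c^4 + c^3*3 + c^2*(-32)) + (-1 + c*(-3) + 8*c^2)
= -24 * c^2 + c * 57 + 3 * c^3 + c^4 - 33
1) -24 * c^2 + c * 57 + 3 * c^3 + c^4 - 33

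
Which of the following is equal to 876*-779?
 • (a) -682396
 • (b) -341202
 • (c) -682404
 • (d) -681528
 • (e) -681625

876 * -779 = -682404
c) -682404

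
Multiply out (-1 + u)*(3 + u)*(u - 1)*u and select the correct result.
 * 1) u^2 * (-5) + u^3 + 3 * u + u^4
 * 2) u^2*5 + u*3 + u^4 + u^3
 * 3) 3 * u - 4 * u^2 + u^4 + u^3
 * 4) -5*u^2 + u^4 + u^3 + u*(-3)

Expanding (-1 + u)*(3 + u)*(u - 1)*u:
= u^2 * (-5) + u^3 + 3 * u + u^4
1) u^2 * (-5) + u^3 + 3 * u + u^4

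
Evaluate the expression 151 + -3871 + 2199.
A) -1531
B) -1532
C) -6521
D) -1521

First: 151 + -3871 = -3720
Then: -3720 + 2199 = -1521
D) -1521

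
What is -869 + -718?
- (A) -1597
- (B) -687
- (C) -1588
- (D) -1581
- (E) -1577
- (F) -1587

-869 + -718 = -1587
F) -1587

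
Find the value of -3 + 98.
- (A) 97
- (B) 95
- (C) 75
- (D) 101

-3 + 98 = 95
B) 95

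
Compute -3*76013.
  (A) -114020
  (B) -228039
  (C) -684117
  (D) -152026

-3 * 76013 = -228039
B) -228039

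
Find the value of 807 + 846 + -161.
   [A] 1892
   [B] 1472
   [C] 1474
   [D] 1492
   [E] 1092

First: 807 + 846 = 1653
Then: 1653 + -161 = 1492
D) 1492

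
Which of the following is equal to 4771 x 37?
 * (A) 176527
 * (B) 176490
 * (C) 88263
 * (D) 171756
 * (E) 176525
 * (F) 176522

4771 * 37 = 176527
A) 176527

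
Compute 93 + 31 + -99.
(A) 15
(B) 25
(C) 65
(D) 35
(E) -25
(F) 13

First: 93 + 31 = 124
Then: 124 + -99 = 25
B) 25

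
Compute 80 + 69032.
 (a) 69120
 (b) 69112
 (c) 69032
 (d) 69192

80 + 69032 = 69112
b) 69112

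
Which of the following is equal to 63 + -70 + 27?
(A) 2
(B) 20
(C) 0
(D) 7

First: 63 + -70 = -7
Then: -7 + 27 = 20
B) 20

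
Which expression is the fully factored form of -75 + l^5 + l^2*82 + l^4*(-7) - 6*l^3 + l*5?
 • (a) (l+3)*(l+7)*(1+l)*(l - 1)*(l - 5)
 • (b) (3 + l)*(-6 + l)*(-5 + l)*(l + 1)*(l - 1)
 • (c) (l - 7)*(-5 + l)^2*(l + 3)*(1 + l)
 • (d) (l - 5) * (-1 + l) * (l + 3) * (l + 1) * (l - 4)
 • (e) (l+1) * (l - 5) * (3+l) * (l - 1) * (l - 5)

We need to factor -75 + l^5 + l^2*82 + l^4*(-7) - 6*l^3 + l*5.
The factored form is (l+1) * (l - 5) * (3+l) * (l - 1) * (l - 5).
e) (l+1) * (l - 5) * (3+l) * (l - 1) * (l - 5)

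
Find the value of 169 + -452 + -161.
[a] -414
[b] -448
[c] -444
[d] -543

First: 169 + -452 = -283
Then: -283 + -161 = -444
c) -444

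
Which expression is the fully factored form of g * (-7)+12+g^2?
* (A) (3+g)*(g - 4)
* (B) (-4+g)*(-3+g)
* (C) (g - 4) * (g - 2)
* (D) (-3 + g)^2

We need to factor g * (-7)+12+g^2.
The factored form is (-4+g)*(-3+g).
B) (-4+g)*(-3+g)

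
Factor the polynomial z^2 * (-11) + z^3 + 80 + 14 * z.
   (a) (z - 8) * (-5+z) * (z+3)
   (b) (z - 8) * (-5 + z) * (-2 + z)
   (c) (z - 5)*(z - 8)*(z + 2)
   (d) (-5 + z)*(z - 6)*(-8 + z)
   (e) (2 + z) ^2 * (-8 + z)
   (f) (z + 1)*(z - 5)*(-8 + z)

We need to factor z^2 * (-11) + z^3 + 80 + 14 * z.
The factored form is (z - 5)*(z - 8)*(z + 2).
c) (z - 5)*(z - 8)*(z + 2)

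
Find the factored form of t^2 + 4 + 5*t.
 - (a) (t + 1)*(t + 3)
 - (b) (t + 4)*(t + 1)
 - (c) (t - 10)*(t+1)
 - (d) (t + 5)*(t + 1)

We need to factor t^2 + 4 + 5*t.
The factored form is (t + 4)*(t + 1).
b) (t + 4)*(t + 1)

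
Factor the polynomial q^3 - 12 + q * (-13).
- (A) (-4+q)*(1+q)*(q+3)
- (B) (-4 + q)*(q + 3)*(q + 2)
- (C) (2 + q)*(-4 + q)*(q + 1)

We need to factor q^3 - 12 + q * (-13).
The factored form is (-4+q)*(1+q)*(q+3).
A) (-4+q)*(1+q)*(q+3)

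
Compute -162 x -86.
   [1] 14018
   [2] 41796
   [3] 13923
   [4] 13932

-162 * -86 = 13932
4) 13932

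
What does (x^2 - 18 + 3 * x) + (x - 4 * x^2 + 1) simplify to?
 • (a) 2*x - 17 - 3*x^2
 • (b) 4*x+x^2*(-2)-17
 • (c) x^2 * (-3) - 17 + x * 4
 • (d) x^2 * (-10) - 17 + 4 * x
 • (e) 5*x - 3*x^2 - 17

Adding the polynomials and combining like terms:
(x^2 - 18 + 3*x) + (x - 4*x^2 + 1)
= x^2 * (-3) - 17 + x * 4
c) x^2 * (-3) - 17 + x * 4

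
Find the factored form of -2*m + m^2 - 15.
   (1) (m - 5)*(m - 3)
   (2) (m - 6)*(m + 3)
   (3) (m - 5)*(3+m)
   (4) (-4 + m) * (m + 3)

We need to factor -2*m + m^2 - 15.
The factored form is (m - 5)*(3+m).
3) (m - 5)*(3+m)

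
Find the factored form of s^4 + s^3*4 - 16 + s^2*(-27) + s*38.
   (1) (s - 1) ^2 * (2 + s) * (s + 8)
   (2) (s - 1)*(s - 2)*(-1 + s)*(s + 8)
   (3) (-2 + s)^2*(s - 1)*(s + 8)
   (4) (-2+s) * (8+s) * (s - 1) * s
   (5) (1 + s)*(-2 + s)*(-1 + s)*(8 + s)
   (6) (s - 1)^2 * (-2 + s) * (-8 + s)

We need to factor s^4 + s^3*4 - 16 + s^2*(-27) + s*38.
The factored form is (s - 1)*(s - 2)*(-1 + s)*(s + 8).
2) (s - 1)*(s - 2)*(-1 + s)*(s + 8)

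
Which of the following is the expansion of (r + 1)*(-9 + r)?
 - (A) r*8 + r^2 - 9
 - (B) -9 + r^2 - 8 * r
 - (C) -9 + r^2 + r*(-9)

Expanding (r + 1)*(-9 + r):
= -9 + r^2 - 8 * r
B) -9 + r^2 - 8 * r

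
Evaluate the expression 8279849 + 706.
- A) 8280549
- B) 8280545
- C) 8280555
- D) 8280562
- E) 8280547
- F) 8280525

8279849 + 706 = 8280555
C) 8280555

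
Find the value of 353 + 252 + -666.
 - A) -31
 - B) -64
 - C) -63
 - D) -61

First: 353 + 252 = 605
Then: 605 + -666 = -61
D) -61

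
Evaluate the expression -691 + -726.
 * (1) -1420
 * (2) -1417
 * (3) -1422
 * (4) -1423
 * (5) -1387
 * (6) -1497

-691 + -726 = -1417
2) -1417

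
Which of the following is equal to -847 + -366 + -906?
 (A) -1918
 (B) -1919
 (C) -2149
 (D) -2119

First: -847 + -366 = -1213
Then: -1213 + -906 = -2119
D) -2119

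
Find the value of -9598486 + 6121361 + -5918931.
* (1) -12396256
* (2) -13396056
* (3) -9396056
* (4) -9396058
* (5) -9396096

First: -9598486 + 6121361 = -3477125
Then: -3477125 + -5918931 = -9396056
3) -9396056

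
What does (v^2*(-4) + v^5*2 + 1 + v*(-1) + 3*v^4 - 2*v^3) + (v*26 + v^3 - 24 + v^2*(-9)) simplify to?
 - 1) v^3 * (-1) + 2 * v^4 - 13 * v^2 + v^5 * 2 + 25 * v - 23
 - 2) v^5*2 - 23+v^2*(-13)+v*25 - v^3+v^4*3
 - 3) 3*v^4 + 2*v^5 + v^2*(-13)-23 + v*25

Adding the polynomials and combining like terms:
(v^2*(-4) + v^5*2 + 1 + v*(-1) + 3*v^4 - 2*v^3) + (v*26 + v^3 - 24 + v^2*(-9))
= v^5*2 - 23+v^2*(-13)+v*25 - v^3+v^4*3
2) v^5*2 - 23+v^2*(-13)+v*25 - v^3+v^4*3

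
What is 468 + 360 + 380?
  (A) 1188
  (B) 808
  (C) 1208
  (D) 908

First: 468 + 360 = 828
Then: 828 + 380 = 1208
C) 1208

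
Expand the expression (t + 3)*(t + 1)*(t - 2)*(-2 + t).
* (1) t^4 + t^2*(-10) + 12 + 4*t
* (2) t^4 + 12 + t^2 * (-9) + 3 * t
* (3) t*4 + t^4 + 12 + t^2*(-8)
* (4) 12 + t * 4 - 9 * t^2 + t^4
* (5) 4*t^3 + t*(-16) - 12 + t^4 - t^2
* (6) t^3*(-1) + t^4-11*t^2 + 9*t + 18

Expanding (t + 3)*(t + 1)*(t - 2)*(-2 + t):
= 12 + t * 4 - 9 * t^2 + t^4
4) 12 + t * 4 - 9 * t^2 + t^4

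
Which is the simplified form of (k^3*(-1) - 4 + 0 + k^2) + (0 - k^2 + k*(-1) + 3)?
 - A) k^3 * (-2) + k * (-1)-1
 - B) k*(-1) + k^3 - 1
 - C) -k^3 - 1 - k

Adding the polynomials and combining like terms:
(k^3*(-1) - 4 + 0 + k^2) + (0 - k^2 + k*(-1) + 3)
= -k^3 - 1 - k
C) -k^3 - 1 - k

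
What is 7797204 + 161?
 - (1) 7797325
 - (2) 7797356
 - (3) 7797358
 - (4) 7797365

7797204 + 161 = 7797365
4) 7797365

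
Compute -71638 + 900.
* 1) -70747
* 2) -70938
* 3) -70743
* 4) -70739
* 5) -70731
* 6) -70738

-71638 + 900 = -70738
6) -70738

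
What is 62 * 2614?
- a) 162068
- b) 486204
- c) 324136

62 * 2614 = 162068
a) 162068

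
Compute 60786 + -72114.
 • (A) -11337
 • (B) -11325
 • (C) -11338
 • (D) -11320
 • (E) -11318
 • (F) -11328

60786 + -72114 = -11328
F) -11328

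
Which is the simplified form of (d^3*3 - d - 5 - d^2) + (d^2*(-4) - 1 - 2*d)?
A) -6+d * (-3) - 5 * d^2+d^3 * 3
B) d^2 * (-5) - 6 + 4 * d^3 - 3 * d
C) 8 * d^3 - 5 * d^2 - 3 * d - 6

Adding the polynomials and combining like terms:
(d^3*3 - d - 5 - d^2) + (d^2*(-4) - 1 - 2*d)
= -6+d * (-3) - 5 * d^2+d^3 * 3
A) -6+d * (-3) - 5 * d^2+d^3 * 3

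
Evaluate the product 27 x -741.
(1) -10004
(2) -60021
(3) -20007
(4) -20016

27 * -741 = -20007
3) -20007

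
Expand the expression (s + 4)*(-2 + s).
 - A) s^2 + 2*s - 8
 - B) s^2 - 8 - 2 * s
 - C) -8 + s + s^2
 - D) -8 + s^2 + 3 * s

Expanding (s + 4)*(-2 + s):
= s^2 + 2*s - 8
A) s^2 + 2*s - 8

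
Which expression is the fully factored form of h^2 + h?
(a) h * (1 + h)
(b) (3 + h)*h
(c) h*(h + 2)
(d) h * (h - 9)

We need to factor h^2 + h.
The factored form is h * (1 + h).
a) h * (1 + h)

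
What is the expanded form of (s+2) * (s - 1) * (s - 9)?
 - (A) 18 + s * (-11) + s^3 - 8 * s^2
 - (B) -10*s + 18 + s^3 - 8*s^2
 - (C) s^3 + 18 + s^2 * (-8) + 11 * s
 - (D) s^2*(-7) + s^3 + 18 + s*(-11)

Expanding (s+2) * (s - 1) * (s - 9):
= 18 + s * (-11) + s^3 - 8 * s^2
A) 18 + s * (-11) + s^3 - 8 * s^2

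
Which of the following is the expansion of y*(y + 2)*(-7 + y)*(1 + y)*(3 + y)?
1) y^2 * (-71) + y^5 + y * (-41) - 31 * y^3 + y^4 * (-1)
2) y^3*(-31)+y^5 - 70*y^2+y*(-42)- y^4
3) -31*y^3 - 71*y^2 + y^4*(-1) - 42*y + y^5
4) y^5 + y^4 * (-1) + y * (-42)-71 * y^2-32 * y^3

Expanding y*(y + 2)*(-7 + y)*(1 + y)*(3 + y):
= -31*y^3 - 71*y^2 + y^4*(-1) - 42*y + y^5
3) -31*y^3 - 71*y^2 + y^4*(-1) - 42*y + y^5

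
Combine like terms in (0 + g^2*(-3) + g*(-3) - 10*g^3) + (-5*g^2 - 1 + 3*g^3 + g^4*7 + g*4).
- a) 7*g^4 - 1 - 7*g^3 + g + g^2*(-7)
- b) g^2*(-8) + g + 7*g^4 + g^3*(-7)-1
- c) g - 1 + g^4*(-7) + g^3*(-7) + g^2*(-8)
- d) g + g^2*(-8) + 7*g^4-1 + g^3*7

Adding the polynomials and combining like terms:
(0 + g^2*(-3) + g*(-3) - 10*g^3) + (-5*g^2 - 1 + 3*g^3 + g^4*7 + g*4)
= g^2*(-8) + g + 7*g^4 + g^3*(-7)-1
b) g^2*(-8) + g + 7*g^4 + g^3*(-7)-1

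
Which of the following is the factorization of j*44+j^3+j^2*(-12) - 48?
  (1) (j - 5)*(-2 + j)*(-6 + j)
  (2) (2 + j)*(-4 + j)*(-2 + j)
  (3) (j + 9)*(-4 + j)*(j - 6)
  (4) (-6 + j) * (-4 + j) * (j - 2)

We need to factor j*44+j^3+j^2*(-12) - 48.
The factored form is (-6 + j) * (-4 + j) * (j - 2).
4) (-6 + j) * (-4 + j) * (j - 2)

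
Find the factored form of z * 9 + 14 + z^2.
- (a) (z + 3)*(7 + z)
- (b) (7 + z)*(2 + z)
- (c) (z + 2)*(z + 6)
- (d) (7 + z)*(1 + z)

We need to factor z * 9 + 14 + z^2.
The factored form is (7 + z)*(2 + z).
b) (7 + z)*(2 + z)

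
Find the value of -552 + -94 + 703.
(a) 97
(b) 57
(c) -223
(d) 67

First: -552 + -94 = -646
Then: -646 + 703 = 57
b) 57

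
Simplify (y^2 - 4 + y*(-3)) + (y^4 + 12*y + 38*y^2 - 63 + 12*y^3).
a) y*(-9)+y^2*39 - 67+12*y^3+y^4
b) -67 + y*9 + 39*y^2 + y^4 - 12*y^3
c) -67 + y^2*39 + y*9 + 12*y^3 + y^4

Adding the polynomials and combining like terms:
(y^2 - 4 + y*(-3)) + (y^4 + 12*y + 38*y^2 - 63 + 12*y^3)
= -67 + y^2*39 + y*9 + 12*y^3 + y^4
c) -67 + y^2*39 + y*9 + 12*y^3 + y^4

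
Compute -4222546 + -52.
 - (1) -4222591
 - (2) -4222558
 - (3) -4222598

-4222546 + -52 = -4222598
3) -4222598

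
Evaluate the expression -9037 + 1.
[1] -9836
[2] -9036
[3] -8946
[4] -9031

-9037 + 1 = -9036
2) -9036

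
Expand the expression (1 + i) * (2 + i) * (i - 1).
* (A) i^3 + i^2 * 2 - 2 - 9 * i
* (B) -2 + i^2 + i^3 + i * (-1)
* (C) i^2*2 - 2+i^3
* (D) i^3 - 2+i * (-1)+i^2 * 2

Expanding (1 + i) * (2 + i) * (i - 1):
= i^3 - 2+i * (-1)+i^2 * 2
D) i^3 - 2+i * (-1)+i^2 * 2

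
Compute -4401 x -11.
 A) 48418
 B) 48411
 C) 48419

-4401 * -11 = 48411
B) 48411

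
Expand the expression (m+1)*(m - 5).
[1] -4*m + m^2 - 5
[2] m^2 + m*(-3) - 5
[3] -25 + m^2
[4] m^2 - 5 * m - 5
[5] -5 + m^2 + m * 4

Expanding (m+1)*(m - 5):
= -4*m + m^2 - 5
1) -4*m + m^2 - 5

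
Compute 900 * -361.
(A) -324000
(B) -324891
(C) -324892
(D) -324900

900 * -361 = -324900
D) -324900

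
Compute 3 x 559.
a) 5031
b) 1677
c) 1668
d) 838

3 * 559 = 1677
b) 1677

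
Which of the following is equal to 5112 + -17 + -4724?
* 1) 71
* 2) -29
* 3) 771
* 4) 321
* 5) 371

First: 5112 + -17 = 5095
Then: 5095 + -4724 = 371
5) 371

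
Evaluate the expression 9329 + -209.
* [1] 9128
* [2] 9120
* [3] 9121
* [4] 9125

9329 + -209 = 9120
2) 9120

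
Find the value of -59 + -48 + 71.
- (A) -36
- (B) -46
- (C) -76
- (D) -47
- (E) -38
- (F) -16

First: -59 + -48 = -107
Then: -107 + 71 = -36
A) -36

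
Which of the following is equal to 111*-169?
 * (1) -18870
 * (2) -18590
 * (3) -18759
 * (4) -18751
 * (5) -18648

111 * -169 = -18759
3) -18759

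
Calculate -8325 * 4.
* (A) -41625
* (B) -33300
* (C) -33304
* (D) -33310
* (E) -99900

-8325 * 4 = -33300
B) -33300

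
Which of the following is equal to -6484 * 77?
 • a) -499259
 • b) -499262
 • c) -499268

-6484 * 77 = -499268
c) -499268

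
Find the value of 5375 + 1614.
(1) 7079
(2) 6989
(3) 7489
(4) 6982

5375 + 1614 = 6989
2) 6989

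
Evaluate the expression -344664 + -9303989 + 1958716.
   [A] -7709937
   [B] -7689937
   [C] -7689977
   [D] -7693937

First: -344664 + -9303989 = -9648653
Then: -9648653 + 1958716 = -7689937
B) -7689937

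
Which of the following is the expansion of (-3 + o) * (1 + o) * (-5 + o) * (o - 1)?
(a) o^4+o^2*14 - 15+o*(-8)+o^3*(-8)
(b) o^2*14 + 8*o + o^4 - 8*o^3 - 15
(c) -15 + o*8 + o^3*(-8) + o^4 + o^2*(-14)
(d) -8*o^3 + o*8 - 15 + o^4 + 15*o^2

Expanding (-3 + o) * (1 + o) * (-5 + o) * (o - 1):
= o^2*14 + 8*o + o^4 - 8*o^3 - 15
b) o^2*14 + 8*o + o^4 - 8*o^3 - 15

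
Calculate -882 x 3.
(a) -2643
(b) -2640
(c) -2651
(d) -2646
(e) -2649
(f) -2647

-882 * 3 = -2646
d) -2646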